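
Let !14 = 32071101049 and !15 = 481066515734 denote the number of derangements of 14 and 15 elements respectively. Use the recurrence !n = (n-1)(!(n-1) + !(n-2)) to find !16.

7697064251745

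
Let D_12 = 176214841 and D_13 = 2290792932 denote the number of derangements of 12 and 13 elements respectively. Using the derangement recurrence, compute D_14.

32071101049

D_14 = (14-1)·(D_13 + D_12) = 13·(2290792932 + 176214841) = 13·2467007773 = 32071101049.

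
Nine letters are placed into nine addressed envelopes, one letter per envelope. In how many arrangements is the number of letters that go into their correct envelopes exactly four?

Choose which 4 of the 9 are fixed: C(9,4) = 126.
The other 5 form a derangement: !5 = 44.
Total: 126 × 44 = 5544.

5544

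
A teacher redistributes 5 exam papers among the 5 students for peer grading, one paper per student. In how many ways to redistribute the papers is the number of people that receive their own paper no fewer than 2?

Sum C(5,i)·!(5-i) for i = 2..5:
  i=2: C(5,2)·!3 = 10·2 = 20
  i=3: C(5,3)·!2 = 10·1 = 10
  i=4: C(5,4)·!1 = 5·0 = 0
  i=5: C(5,5)·!0 = 1·1 = 1
Total = 31.

31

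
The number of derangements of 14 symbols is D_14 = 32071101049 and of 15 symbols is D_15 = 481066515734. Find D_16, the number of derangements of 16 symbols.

7697064251745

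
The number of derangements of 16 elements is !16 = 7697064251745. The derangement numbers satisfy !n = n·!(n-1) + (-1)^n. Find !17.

130850092279664

!17 = 17·7697064251745 - 1 = 130850092279664.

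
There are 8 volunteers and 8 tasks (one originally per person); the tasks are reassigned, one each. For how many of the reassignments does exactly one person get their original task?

Choose which one of the 8 is fixed: C(8,1) = 8.
The remaining 7 must be deranged: !7 = 1854.
Total: 8 × 1854 = 14832.

14832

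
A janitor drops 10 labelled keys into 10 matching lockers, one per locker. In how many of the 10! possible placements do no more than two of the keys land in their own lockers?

# with exactly i fixed is C(10,i)·!(10-i); sum over i=0..2:
  i=0: C(10,0)·!10 = 1·1334961 = 1334961
  i=1: C(10,1)·!9 = 10·133496 = 1334960
  i=2: C(10,2)·!8 = 45·14833 = 667485
Total = 3337406.

3337406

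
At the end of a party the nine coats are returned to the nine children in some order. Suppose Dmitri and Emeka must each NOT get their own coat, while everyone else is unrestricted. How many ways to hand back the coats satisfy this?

287280

Inclusion-exclusion on the 2 forbidden self-matches:
Σ_{j=0}^{2} (-1)^j C(2,j)(9-j)!
= C(2,0)·9! - C(2,1)·8! + C(2,2)·7!
= 362880 - 80640 + 5040
= 287280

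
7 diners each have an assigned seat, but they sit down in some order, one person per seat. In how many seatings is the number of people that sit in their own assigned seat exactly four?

Pick the 4 fixed positions: C(7,4) = 35 ways.
The other 3 form a derangement: !3 = 2.
Total: 35 × 2 = 70.

70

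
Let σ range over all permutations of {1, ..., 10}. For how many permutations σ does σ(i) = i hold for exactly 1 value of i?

1334960

Choose which one of the 10 is fixed: C(10,1) = 10.
The other 9 form a derangement: !9 = 133496.
Total: 10 × 133496 = 1334960.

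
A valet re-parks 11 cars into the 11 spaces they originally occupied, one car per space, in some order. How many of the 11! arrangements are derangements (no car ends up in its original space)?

14684570

The number of derangements of 11 is !11 = Σ_{k=0}^{11} (-1)^k·11!/k!
= 11! - 11!/1! + 11!/2! - 11!/3! + 11!/4! - 11!/5! + 11!/6! - 11!/7! + 11!/8! - 11!/9! + 11!/10! - 11!/11!
= 39916800 - 39916800 + 19958400 - 6652800 + 1663200 - 332640 + 55440 - 7920 + 990 - 110 + 11 - 1
= 14684570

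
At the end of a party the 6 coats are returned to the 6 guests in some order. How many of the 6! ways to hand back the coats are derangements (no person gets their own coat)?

The subfactorial !6 = [6!/e] (nearest integer).
6! = 720, and 720/e ≈ 264.87, so !6 = 265.

265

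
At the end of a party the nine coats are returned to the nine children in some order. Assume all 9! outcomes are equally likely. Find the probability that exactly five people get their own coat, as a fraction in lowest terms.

1/320

Favorable outcomes: C(9,5)·!4 = 126·9 = 1134.
Total outcomes: 9! = 362880.
Probability = 1134/362880 = 1/320.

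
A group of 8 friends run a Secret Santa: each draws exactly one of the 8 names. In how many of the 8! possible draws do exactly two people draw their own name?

Pick the 2 fixed positions: C(8,2) = 28 ways.
The remaining 6 must be deranged: !6 = 265.
Total: 28 × 265 = 7420.

7420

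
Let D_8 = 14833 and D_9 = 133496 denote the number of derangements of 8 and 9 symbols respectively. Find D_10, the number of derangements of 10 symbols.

1334961

D_10 = (10-1)·(D_9 + D_8) = 9·(133496 + 14833) = 9·148329 = 1334961.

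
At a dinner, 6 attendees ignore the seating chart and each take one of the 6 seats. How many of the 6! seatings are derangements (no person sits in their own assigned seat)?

265

Recurrence: !6 = 5·(!5 + !4).
!6 = 5·(44 + 9) = 5·53 = 265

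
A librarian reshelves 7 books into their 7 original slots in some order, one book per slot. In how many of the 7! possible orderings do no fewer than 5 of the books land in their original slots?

# with exactly i fixed is C(7,i)·!(7-i); sum over i=5..7:
  i=5: C(7,5)·!2 = 21·1 = 21
  i=6: C(7,6)·!1 = 7·0 = 0
  i=7: C(7,7)·!0 = 1·1 = 1
Total = 22.

22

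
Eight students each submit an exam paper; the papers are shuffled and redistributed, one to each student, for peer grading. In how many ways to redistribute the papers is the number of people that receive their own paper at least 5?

141

Sum C(8,i)·!(8-i) for i = 5..8:
  i=5: C(8,5)·!3 = 56·2 = 112
  i=6: C(8,6)·!2 = 28·1 = 28
  i=7: C(8,7)·!1 = 8·0 = 0
  i=8: C(8,8)·!0 = 1·1 = 1
Total = 141.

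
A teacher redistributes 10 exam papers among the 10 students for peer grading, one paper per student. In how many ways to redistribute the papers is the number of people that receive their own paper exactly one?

Pick the single fixed position: C(10,1) = 10 ways.
The remaining 9 must be deranged: !9 = 133496.
Total: 10 × 133496 = 1334960.

1334960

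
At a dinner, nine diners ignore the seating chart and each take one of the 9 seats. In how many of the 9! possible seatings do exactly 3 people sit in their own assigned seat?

22260

Choose which 3 of the 9 are fixed: C(9,3) = 84.
The remaining 6 must be deranged: !6 = 265.
Total: 84 × 265 = 22260.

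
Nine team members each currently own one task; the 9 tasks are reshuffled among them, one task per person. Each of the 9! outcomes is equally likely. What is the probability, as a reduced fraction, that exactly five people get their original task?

Favorable outcomes: C(9,5)·!4 = 126·9 = 1134.
Total outcomes: 9! = 362880.
Probability = 1134/362880 = 1/320.

1/320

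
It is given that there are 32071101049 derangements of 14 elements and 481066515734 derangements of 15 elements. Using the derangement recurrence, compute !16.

7697064251745

!16 = (16-1)·(!15 + !14) = 15·(481066515734 + 32071101049) = 15·513137616783 = 7697064251745.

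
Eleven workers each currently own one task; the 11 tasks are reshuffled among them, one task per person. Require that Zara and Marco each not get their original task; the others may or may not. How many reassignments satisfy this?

Let A_j be the event that the j-th constrained one is fixed. By inclusion-exclusion over the 2 events:
Σ_{j=0}^{2} (-1)^j C(2,j)(11-j)!
= C(2,0)·11! - C(2,1)·10! + C(2,2)·9!
= 39916800 - 7257600 + 362880
= 33022080

33022080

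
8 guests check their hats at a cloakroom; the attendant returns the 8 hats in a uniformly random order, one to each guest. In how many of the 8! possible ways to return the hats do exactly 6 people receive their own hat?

28

Pick the 6 fixed positions: C(8,6) = 28 ways.
The remaining 2 must be deranged: !2 = 1.
Total: 28 × 1 = 28.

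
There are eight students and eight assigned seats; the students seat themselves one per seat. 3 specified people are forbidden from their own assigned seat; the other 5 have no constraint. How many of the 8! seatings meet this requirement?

27240

Let A_j be the event that the j-th constrained one is fixed. By inclusion-exclusion over the 3 events:
Σ_{j=0}^{3} (-1)^j C(3,j)(8-j)!
= C(3,0)·8! - C(3,1)·7! + C(3,2)·6! - C(3,3)·5!
= 40320 - 15120 + 2160 - 120
= 27240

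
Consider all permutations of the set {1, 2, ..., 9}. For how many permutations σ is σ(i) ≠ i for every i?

133496

The subfactorial !9 = [9!/e] (nearest integer).
9! = 362880, and 362880/e ≈ 133496.09, so !9 = 133496.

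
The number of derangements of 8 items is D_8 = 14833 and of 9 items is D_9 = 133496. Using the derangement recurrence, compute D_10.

1334961

D_10 = (10-1)·(D_9 + D_8) = 9·(133496 + 14833) = 9·148329 = 1334961.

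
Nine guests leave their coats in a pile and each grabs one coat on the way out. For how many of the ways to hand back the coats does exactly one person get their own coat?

133497

Pick the single fixed position: C(9,1) = 9 ways.
The other 8 form a derangement: !8 = 14833.
Total: 9 × 14833 = 133497.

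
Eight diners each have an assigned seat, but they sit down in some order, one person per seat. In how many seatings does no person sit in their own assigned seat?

14833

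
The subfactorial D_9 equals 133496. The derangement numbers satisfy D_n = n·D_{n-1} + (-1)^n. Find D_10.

D_10 = 10·133496 + 1 = 1334961.

1334961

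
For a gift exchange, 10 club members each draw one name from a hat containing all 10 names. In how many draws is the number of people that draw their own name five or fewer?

3626624

Sum C(10,i)·!(10-i) for i = 0..5:
  i=0: C(10,0)·!10 = 1·1334961 = 1334961
  i=1: C(10,1)·!9 = 10·133496 = 1334960
  i=2: C(10,2)·!8 = 45·14833 = 667485
  i=3: C(10,3)·!7 = 120·1854 = 222480
  i=4: C(10,4)·!6 = 210·265 = 55650
  i=5: C(10,5)·!5 = 252·44 = 11088
Total = 3626624.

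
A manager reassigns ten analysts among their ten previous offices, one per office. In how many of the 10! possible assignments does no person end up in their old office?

The subfactorial !10 = [10!/e] (nearest integer).
10! = 3628800, and 3628800/e ≈ 1334960.92, so !10 = 1334961.

1334961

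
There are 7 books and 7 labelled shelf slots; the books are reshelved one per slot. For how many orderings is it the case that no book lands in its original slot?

Recurrence: !7 = 6·(!6 + !5).
!7 = 6·(265 + 44) = 6·309 = 1854

1854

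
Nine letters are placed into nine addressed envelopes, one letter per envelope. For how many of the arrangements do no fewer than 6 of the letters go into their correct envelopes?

Sum C(9,i)·!(9-i) for i = 6..9:
  i=6: C(9,6)·!3 = 84·2 = 168
  i=7: C(9,7)·!2 = 36·1 = 36
  i=8: C(9,8)·!1 = 9·0 = 0
  i=9: C(9,9)·!0 = 1·1 = 1
Total = 205.

205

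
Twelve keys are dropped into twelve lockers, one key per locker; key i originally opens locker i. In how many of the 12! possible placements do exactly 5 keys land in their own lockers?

1468368

Pick the 5 fixed positions: C(12,5) = 792 ways.
The other 7 form a derangement: !7 = 1854.
Total: 792 × 1854 = 1468368.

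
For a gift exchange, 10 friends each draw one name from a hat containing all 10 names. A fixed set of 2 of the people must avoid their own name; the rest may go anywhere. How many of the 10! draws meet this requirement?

Let A_j be the event that the j-th constrained one is fixed. By inclusion-exclusion over the 2 events:
Σ_{j=0}^{2} (-1)^j C(2,j)(10-j)!
= C(2,0)·10! - C(2,1)·9! + C(2,2)·8!
= 3628800 - 725760 + 40320
= 2943360

2943360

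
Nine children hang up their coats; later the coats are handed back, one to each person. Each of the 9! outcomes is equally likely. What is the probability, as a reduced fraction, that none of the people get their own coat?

16687/45360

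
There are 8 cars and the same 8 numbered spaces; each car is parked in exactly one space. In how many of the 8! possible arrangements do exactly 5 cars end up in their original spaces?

112

Choose which 5 of the 8 are fixed: C(8,5) = 56.
The remaining 3 must be deranged: !3 = 2.
Total: 56 × 2 = 112.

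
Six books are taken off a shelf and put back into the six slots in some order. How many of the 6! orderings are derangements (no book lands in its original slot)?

Recurrence: !6 = 6·!5 + (-1)^6.
!6 = 6·44 + 1 = 265

265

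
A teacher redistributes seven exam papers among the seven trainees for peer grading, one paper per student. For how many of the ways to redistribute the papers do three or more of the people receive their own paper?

407

Sum C(7,i)·!(7-i) for i = 3..7:
  i=3: C(7,3)·!4 = 35·9 = 315
  i=4: C(7,4)·!3 = 35·2 = 70
  i=5: C(7,5)·!2 = 21·1 = 21
  i=6: C(7,6)·!1 = 7·0 = 0
  i=7: C(7,7)·!0 = 1·1 = 1
Total = 407.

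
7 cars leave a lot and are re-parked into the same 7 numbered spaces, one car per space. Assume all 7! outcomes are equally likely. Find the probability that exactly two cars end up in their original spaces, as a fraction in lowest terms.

11/60

Favorable outcomes: C(7,2)·!5 = 21·44 = 924.
Total outcomes: 7! = 5040.
Probability = 924/5040 = 11/60.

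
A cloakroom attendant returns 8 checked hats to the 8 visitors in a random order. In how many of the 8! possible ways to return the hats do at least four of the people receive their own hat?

771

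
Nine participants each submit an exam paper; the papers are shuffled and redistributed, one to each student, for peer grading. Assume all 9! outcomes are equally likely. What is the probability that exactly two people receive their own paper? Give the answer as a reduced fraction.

103/560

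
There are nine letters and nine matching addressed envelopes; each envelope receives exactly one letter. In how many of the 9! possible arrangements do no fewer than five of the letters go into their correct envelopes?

1339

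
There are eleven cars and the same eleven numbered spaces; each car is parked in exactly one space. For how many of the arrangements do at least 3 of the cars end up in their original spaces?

Sum C(11,i)·!(11-i) for i = 3..11:
  i=3: C(11,3)·!8 = 165·14833 = 2447445
  i=4: C(11,4)·!7 = 330·1854 = 611820
  i=5: C(11,5)·!6 = 462·265 = 122430
  i=6: C(11,6)·!5 = 462·44 = 20328
  i=7: C(11,7)·!4 = 330·9 = 2970
  i=8: C(11,8)·!3 = 165·2 = 330
  i=9: C(11,9)·!2 = 55·1 = 55
  i=10: C(11,10)·!1 = 11·0 = 0
  i=11: C(11,11)·!0 = 1·1 = 1
Total = 3205379.

3205379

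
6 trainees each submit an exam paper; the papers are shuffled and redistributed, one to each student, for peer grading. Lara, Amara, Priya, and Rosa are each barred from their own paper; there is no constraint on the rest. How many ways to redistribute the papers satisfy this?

Let A_j be the event that the j-th constrained one is fixed. By inclusion-exclusion over the 4 events:
Σ_{j=0}^{4} (-1)^j C(4,j)(6-j)!
= C(4,0)·6! - C(4,1)·5! + C(4,2)·4! - C(4,3)·3! + C(4,4)·2!
= 720 - 480 + 144 - 24 + 2
= 362

362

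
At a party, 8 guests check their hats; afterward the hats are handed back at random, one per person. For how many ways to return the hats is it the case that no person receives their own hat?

14833

!8 = 8! · Σ_{k=0}^{8} (-1)^k/k!
= 8! - 8!/1! + 8!/2! - 8!/3! + 8!/4! - 8!/5! + 8!/6! - 8!/7! + 8!/8!
= 40320 - 40320 + 20160 - 6720 + 1680 - 336 + 56 - 8 + 1
= 14833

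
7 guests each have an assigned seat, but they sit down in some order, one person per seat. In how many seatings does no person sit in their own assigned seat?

1854

By inclusion-exclusion, !7 = Σ (-1)^k · 7!/k! for k=0..7
= 7! - 7!/1! + 7!/2! - 7!/3! + 7!/4! - 7!/5! + 7!/6! - 7!/7!
= 5040 - 5040 + 2520 - 840 + 210 - 42 + 7 - 1
= 1854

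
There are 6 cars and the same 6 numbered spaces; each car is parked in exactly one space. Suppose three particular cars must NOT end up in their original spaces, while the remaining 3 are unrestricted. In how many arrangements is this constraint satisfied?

426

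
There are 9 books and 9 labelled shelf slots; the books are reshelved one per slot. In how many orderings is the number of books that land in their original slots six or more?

# with exactly i fixed is C(9,i)·!(9-i); sum over i=6..9:
  i=6: C(9,6)·!3 = 84·2 = 168
  i=7: C(9,7)·!2 = 36·1 = 36
  i=8: C(9,8)·!1 = 9·0 = 0
  i=9: C(9,9)·!0 = 1·1 = 1
Total = 205.

205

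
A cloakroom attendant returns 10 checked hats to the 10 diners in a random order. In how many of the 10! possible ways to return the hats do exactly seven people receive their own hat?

240

Choose which 7 of the 10 are fixed: C(10,7) = 120.
The other 3 form a derangement: !3 = 2.
Total: 120 × 2 = 240.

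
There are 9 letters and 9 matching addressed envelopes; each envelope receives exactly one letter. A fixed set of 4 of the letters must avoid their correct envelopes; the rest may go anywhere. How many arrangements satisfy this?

229080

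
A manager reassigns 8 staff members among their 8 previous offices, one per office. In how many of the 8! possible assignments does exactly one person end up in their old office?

Choose which one of the 8 is fixed: C(8,1) = 8.
The other 7 form a derangement: !7 = 1854.
Total: 8 × 1854 = 14832.

14832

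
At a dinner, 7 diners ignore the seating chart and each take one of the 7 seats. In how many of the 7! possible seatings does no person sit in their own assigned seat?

1854

By inclusion-exclusion, !7 = Σ (-1)^k · 7!/k! for k=0..7
= 7! - 7!/1! + 7!/2! - 7!/3! + 7!/4! - 7!/5! + 7!/6! - 7!/7!
= 5040 - 5040 + 2520 - 840 + 210 - 42 + 7 - 1
= 1854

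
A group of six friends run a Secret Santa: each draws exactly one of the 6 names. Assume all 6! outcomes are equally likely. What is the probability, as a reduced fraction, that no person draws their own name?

Favorable outcomes: !6 = 265.
Total outcomes: 6! = 720.
Probability = 265/720 = 53/144.

53/144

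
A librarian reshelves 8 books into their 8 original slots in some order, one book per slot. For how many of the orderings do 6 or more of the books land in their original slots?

# with exactly i fixed is C(8,i)·!(8-i); sum over i=6..8:
  i=6: C(8,6)·!2 = 28·1 = 28
  i=7: C(8,7)·!1 = 8·0 = 0
  i=8: C(8,8)·!0 = 1·1 = 1
Total = 29.

29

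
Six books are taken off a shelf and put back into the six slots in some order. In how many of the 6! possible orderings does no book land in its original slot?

The number of derangements of 6 is !6 = Σ_{k=0}^{6} (-1)^k·6!/k!
= 6! - 6!/1! + 6!/2! - 6!/3! + 6!/4! - 6!/5! + 6!/6!
= 720 - 720 + 360 - 120 + 30 - 6 + 1
= 265

265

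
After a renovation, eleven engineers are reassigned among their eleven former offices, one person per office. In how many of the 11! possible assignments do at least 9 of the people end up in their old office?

56

# with exactly i fixed is C(11,i)·!(11-i); sum over i=9..11:
  i=9: C(11,9)·!2 = 55·1 = 55
  i=10: C(11,10)·!1 = 11·0 = 0
  i=11: C(11,11)·!0 = 1·1 = 1
Total = 56.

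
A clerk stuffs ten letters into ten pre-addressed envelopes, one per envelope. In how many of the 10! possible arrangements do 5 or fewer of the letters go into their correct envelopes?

# with exactly i fixed is C(10,i)·!(10-i); sum over i=0..5:
  i=0: C(10,0)·!10 = 1·1334961 = 1334961
  i=1: C(10,1)·!9 = 10·133496 = 1334960
  i=2: C(10,2)·!8 = 45·14833 = 667485
  i=3: C(10,3)·!7 = 120·1854 = 222480
  i=4: C(10,4)·!6 = 210·265 = 55650
  i=5: C(10,5)·!5 = 252·44 = 11088
Total = 3626624.

3626624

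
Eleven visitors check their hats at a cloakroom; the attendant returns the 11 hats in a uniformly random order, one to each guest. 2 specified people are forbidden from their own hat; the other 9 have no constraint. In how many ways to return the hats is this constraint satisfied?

Inclusion-exclusion on the 2 forbidden self-matches:
Σ_{j=0}^{2} (-1)^j C(2,j)(11-j)!
= C(2,0)·11! - C(2,1)·10! + C(2,2)·9!
= 39916800 - 7257600 + 362880
= 33022080

33022080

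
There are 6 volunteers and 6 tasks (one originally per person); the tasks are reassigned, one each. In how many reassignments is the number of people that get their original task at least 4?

# with exactly i fixed is C(6,i)·!(6-i); sum over i=4..6:
  i=4: C(6,4)·!2 = 15·1 = 15
  i=5: C(6,5)·!1 = 6·0 = 0
  i=6: C(6,6)·!0 = 1·1 = 1
Total = 16.

16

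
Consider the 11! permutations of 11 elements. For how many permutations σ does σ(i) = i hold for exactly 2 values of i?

Pick the 2 fixed positions: C(11,2) = 55 ways.
The other 9 form a derangement: !9 = 133496.
Total: 55 × 133496 = 7342280.

7342280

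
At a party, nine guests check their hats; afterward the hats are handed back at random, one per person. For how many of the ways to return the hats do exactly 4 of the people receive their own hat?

5544

Pick the 4 fixed positions: C(9,4) = 126 ways.
The remaining 5 must be deranged: !5 = 44.
Total: 126 × 44 = 5544.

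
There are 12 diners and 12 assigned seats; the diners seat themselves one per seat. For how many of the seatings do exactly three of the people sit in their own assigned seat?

Pick the 3 fixed positions: C(12,3) = 220 ways.
The remaining 9 must be deranged: !9 = 133496.
Total: 220 × 133496 = 29369120.

29369120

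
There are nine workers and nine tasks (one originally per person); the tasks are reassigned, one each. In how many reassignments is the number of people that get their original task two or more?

95887

Sum C(9,i)·!(9-i) for i = 2..9:
  i=2: C(9,2)·!7 = 36·1854 = 66744
  i=3: C(9,3)·!6 = 84·265 = 22260
  i=4: C(9,4)·!5 = 126·44 = 5544
  i=5: C(9,5)·!4 = 126·9 = 1134
  i=6: C(9,6)·!3 = 84·2 = 168
  i=7: C(9,7)·!2 = 36·1 = 36
  i=8: C(9,8)·!1 = 9·0 = 0
  i=9: C(9,9)·!0 = 1·1 = 1
Total = 95887.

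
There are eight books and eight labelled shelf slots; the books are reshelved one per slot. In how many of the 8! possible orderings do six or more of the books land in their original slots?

29

# with exactly i fixed is C(8,i)·!(8-i); sum over i=6..8:
  i=6: C(8,6)·!2 = 28·1 = 28
  i=7: C(8,7)·!1 = 8·0 = 0
  i=8: C(8,8)·!0 = 1·1 = 1
Total = 29.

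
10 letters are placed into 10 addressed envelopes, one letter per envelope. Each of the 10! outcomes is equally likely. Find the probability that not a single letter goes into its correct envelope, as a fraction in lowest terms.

Favorable outcomes: !10 = 1334961.
Total outcomes: 10! = 3628800.
Probability = 1334961/3628800 = 16481/44800.

16481/44800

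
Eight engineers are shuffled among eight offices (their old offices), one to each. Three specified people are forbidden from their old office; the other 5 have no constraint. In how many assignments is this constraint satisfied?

27240

Let A_j be the event that the j-th constrained one is fixed. By inclusion-exclusion over the 3 events:
Σ_{j=0}^{3} (-1)^j C(3,j)(8-j)!
= C(3,0)·8! - C(3,1)·7! + C(3,2)·6! - C(3,3)·5!
= 40320 - 15120 + 2160 - 120
= 27240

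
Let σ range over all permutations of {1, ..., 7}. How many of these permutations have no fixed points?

Recurrence: !7 = 6·(!6 + !5).
!7 = 6·(265 + 44) = 6·309 = 1854

1854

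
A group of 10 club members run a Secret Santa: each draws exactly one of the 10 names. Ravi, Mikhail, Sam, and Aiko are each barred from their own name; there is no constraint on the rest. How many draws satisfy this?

2399760

Let A_j be the event that the j-th constrained one is fixed. By inclusion-exclusion over the 4 events:
Σ_{j=0}^{4} (-1)^j C(4,j)(10-j)!
= C(4,0)·10! - C(4,1)·9! + C(4,2)·8! - C(4,3)·7! + C(4,4)·6!
= 3628800 - 1451520 + 241920 - 20160 + 720
= 2399760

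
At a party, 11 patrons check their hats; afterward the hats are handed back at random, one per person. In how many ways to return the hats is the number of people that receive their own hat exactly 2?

7342280

Choose which 2 of the 11 are fixed: C(11,2) = 55.
The remaining 9 must be deranged: !9 = 133496.
Total: 55 × 133496 = 7342280.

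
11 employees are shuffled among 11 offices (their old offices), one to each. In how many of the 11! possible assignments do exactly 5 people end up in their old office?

122430

Pick the 5 fixed positions: C(11,5) = 462 ways.
The other 6 form a derangement: !6 = 265.
Total: 462 × 265 = 122430.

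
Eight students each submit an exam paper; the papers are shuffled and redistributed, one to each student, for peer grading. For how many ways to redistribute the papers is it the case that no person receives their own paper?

14833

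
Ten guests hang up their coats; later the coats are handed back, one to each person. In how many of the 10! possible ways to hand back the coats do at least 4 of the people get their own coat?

68914

# with exactly i fixed is C(10,i)·!(10-i); sum over i=4..10:
  i=4: C(10,4)·!6 = 210·265 = 55650
  i=5: C(10,5)·!5 = 252·44 = 11088
  i=6: C(10,6)·!4 = 210·9 = 1890
  i=7: C(10,7)·!3 = 120·2 = 240
  i=8: C(10,8)·!2 = 45·1 = 45
  i=9: C(10,9)·!1 = 10·0 = 0
  i=10: C(10,10)·!0 = 1·1 = 1
Total = 68914.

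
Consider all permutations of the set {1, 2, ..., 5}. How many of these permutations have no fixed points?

44

Use !n = n·!(n-1) + (-1)^n.
!5 = 5·9 - 1 = 44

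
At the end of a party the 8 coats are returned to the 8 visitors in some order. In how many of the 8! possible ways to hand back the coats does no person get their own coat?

Recurrence: !8 = 7·(!7 + !6).
!8 = 7·(1854 + 265) = 7·2119 = 14833

14833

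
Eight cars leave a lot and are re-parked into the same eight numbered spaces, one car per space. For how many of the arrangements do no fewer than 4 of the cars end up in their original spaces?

771

# with exactly i fixed is C(8,i)·!(8-i); sum over i=4..8:
  i=4: C(8,4)·!4 = 70·9 = 630
  i=5: C(8,5)·!3 = 56·2 = 112
  i=6: C(8,6)·!2 = 28·1 = 28
  i=7: C(8,7)·!1 = 8·0 = 0
  i=8: C(8,8)·!0 = 1·1 = 1
Total = 771.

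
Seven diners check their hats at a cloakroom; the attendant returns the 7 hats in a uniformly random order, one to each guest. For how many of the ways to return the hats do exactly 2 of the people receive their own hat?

Choose which 2 of the 7 are fixed: C(7,2) = 21.
The other 5 form a derangement: !5 = 44.
Total: 21 × 44 = 924.

924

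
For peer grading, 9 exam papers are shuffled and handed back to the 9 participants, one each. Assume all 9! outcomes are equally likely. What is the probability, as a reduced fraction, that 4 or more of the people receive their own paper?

6883/362880

Favorable outcomes: Σ_{i≥4} C(9,i)·!(9-i) = 126·44 + 126·9 + 84·2 + 36·1 + 9·0 + 1·1 = 6883.
Total outcomes: 9! = 362880.
Probability = 6883/362880 = 6883/362880.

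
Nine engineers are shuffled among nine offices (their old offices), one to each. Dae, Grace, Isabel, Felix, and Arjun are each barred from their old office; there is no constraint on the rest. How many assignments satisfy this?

205056

Inclusion-exclusion on the 5 forbidden self-matches:
Σ_{j=0}^{5} (-1)^j C(5,j)(9-j)!
= C(5,0)·9! - C(5,1)·8! + C(5,2)·7! - C(5,3)·6! + C(5,4)·5! - C(5,5)·4!
= 362880 - 201600 + 50400 - 7200 + 600 - 24
= 205056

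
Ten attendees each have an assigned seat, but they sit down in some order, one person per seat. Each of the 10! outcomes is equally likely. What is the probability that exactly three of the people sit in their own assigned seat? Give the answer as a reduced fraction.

103/1680

Favorable outcomes: C(10,3)·!7 = 120·1854 = 222480.
Total outcomes: 10! = 3628800.
Probability = 222480/3628800 = 103/1680.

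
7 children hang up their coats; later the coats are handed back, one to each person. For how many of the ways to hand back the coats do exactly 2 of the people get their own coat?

924

Pick the 2 fixed positions: C(7,2) = 21 ways.
The remaining 5 must be deranged: !5 = 44.
Total: 21 × 44 = 924.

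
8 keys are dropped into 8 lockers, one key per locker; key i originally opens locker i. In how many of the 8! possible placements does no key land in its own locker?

14833

By inclusion-exclusion, !8 = Σ (-1)^k · 8!/k! for k=0..8
= 8! - 8!/1! + 8!/2! - 8!/3! + 8!/4! - 8!/5! + 8!/6! - 8!/7! + 8!/8!
= 40320 - 40320 + 20160 - 6720 + 1680 - 336 + 56 - 8 + 1
= 14833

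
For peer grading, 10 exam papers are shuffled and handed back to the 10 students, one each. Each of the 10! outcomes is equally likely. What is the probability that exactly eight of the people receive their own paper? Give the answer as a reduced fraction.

1/80640

Favorable outcomes: C(10,8)·!2 = 45·1 = 45.
Total outcomes: 10! = 3628800.
Probability = 45/3628800 = 1/80640.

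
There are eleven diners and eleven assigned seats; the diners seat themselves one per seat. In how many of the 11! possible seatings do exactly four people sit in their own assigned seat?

611820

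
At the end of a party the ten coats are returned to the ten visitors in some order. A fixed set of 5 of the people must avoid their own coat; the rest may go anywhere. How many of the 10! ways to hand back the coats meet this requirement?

Let A_j be the event that the j-th constrained one is fixed. By inclusion-exclusion over the 5 events:
Σ_{j=0}^{5} (-1)^j C(5,j)(10-j)!
= C(5,0)·10! - C(5,1)·9! + C(5,2)·8! - C(5,3)·7! + C(5,4)·6! - C(5,5)·5!
= 3628800 - 1814400 + 403200 - 50400 + 3600 - 120
= 2170680

2170680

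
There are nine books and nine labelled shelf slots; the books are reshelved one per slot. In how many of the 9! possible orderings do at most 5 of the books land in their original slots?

362675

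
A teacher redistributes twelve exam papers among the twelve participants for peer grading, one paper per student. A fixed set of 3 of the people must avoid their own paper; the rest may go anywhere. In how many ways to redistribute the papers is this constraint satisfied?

369774720

Let A_j be the event that the j-th constrained one is fixed. By inclusion-exclusion over the 3 events:
Σ_{j=0}^{3} (-1)^j C(3,j)(12-j)!
= C(3,0)·12! - C(3,1)·11! + C(3,2)·10! - C(3,3)·9!
= 479001600 - 119750400 + 10886400 - 362880
= 369774720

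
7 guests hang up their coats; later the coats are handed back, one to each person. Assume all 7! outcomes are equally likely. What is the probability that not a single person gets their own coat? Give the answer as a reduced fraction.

Favorable outcomes: !7 = 1854.
Total outcomes: 7! = 5040.
Probability = 1854/5040 = 103/280.

103/280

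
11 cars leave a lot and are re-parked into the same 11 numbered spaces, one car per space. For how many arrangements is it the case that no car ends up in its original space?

14684570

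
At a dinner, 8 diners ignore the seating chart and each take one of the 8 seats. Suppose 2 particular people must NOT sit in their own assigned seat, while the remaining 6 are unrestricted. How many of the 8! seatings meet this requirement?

30960

Let A_j be the event that the j-th constrained one is fixed. By inclusion-exclusion over the 2 events:
Σ_{j=0}^{2} (-1)^j C(2,j)(8-j)!
= C(2,0)·8! - C(2,1)·7! + C(2,2)·6!
= 40320 - 10080 + 720
= 30960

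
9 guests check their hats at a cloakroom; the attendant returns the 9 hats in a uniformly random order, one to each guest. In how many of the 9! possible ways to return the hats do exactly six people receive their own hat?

168

Choose which 6 of the 9 are fixed: C(9,6) = 84.
The other 3 form a derangement: !3 = 2.
Total: 84 × 2 = 168.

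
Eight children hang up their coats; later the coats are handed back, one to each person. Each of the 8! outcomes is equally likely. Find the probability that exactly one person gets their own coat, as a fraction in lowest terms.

Favorable outcomes: C(8,1)·!7 = 8·1854 = 14832.
Total outcomes: 8! = 40320.
Probability = 14832/40320 = 103/280.

103/280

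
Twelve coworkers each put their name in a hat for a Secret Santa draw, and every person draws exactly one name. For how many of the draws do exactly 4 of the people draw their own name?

7342335

Choose which 4 of the 12 are fixed: C(12,4) = 495.
The remaining 8 must be deranged: !8 = 14833.
Total: 495 × 14833 = 7342335.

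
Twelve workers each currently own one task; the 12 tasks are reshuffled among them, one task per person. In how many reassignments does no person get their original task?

176214841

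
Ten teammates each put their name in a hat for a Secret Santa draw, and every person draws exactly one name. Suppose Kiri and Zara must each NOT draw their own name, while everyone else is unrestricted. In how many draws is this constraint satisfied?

Inclusion-exclusion on the 2 forbidden self-matches:
Σ_{j=0}^{2} (-1)^j C(2,j)(10-j)!
= C(2,0)·10! - C(2,1)·9! + C(2,2)·8!
= 3628800 - 725760 + 40320
= 2943360

2943360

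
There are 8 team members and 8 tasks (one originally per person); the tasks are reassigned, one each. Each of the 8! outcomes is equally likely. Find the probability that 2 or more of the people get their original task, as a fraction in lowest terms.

2131/8064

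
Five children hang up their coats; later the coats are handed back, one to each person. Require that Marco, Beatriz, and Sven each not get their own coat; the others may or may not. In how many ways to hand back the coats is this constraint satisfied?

Inclusion-exclusion on the 3 forbidden self-matches:
Σ_{j=0}^{3} (-1)^j C(3,j)(5-j)!
= C(3,0)·5! - C(3,1)·4! + C(3,2)·3! - C(3,3)·2!
= 120 - 72 + 18 - 2
= 64

64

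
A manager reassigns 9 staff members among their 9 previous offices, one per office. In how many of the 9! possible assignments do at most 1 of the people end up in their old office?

266993

Sum C(9,i)·!(9-i) for i = 0..1:
  i=0: C(9,0)·!9 = 1·133496 = 133496
  i=1: C(9,1)·!8 = 9·14833 = 133497
Total = 266993.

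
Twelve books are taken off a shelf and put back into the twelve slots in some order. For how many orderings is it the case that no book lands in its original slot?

176214841

By inclusion-exclusion, !12 = Σ (-1)^k · 12!/k! for k=0..12
= 12! - 12!/1! + 12!/2! - 12!/3! + 12!/4! - 12!/5! + 12!/6! - 12!/7! + 12!/8! - 12!/9! + 12!/10! - 12!/11! + 12!/12!
= 479001600 - 479001600 + 239500800 - 79833600 + 19958400 - 3991680 + 665280 - 95040 + 11880 - 1320 + 132 - 12 + 1
= 176214841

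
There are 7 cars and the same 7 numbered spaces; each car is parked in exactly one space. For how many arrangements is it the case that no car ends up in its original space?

1854

By inclusion-exclusion, !7 = Σ (-1)^k · 7!/k! for k=0..7
= 7! - 7!/1! + 7!/2! - 7!/3! + 7!/4! - 7!/5! + 7!/6! - 7!/7!
= 5040 - 5040 + 2520 - 840 + 210 - 42 + 7 - 1
= 1854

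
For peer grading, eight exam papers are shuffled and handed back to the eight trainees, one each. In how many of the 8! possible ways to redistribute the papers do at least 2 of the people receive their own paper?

10655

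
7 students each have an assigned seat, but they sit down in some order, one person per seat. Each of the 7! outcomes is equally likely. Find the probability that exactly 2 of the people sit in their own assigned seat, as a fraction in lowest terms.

11/60

Favorable outcomes: C(7,2)·!5 = 21·44 = 924.
Total outcomes: 7! = 5040.
Probability = 924/5040 = 11/60.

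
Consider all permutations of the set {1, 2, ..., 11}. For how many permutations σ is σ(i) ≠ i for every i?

14684570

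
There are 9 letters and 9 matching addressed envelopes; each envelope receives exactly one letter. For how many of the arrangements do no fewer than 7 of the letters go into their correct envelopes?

37

# with exactly i fixed is C(9,i)·!(9-i); sum over i=7..9:
  i=7: C(9,7)·!2 = 36·1 = 36
  i=8: C(9,8)·!1 = 9·0 = 0
  i=9: C(9,9)·!0 = 1·1 = 1
Total = 37.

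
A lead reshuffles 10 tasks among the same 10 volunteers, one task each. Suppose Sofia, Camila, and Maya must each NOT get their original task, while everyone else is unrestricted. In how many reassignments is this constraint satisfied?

2656080

Inclusion-exclusion on the 3 forbidden self-matches:
Σ_{j=0}^{3} (-1)^j C(3,j)(10-j)!
= C(3,0)·10! - C(3,1)·9! + C(3,2)·8! - C(3,3)·7!
= 3628800 - 1088640 + 120960 - 5040
= 2656080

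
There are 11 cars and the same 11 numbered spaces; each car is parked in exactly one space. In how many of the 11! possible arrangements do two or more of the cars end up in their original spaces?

10547659

# with exactly i fixed is C(11,i)·!(11-i); sum over i=2..11:
  i=2: C(11,2)·!9 = 55·133496 = 7342280
  i=3: C(11,3)·!8 = 165·14833 = 2447445
  i=4: C(11,4)·!7 = 330·1854 = 611820
  i=5: C(11,5)·!6 = 462·265 = 122430
  i=6: C(11,6)·!5 = 462·44 = 20328
  i=7: C(11,7)·!4 = 330·9 = 2970
  i=8: C(11,8)·!3 = 165·2 = 330
  i=9: C(11,9)·!2 = 55·1 = 55
  i=10: C(11,10)·!1 = 11·0 = 0
  i=11: C(11,11)·!0 = 1·1 = 1
Total = 10547659.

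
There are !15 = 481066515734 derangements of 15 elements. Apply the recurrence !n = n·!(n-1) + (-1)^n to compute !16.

7697064251745

!16 = 16·481066515734 + 1 = 7697064251745.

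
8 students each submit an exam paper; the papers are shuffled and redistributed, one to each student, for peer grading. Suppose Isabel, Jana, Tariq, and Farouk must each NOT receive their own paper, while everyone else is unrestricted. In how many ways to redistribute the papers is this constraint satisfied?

24024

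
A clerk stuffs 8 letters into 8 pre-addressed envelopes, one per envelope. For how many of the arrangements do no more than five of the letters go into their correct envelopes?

40291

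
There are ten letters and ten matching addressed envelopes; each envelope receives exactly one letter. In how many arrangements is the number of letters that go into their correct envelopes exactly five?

Choose which 5 of the 10 are fixed: C(10,5) = 252.
The other 5 form a derangement: !5 = 44.
Total: 252 × 44 = 11088.

11088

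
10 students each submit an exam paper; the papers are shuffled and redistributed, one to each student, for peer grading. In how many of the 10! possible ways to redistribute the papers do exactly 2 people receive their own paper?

667485

Choose which 2 of the 10 are fixed: C(10,2) = 45.
The remaining 8 must be deranged: !8 = 14833.
Total: 45 × 14833 = 667485.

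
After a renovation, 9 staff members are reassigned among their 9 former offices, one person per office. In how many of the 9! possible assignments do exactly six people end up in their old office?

Pick the 6 fixed positions: C(9,6) = 84 ways.
The other 3 form a derangement: !3 = 2.
Total: 84 × 2 = 168.

168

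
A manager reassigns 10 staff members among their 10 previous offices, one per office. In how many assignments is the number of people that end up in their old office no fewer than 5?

13264

# with exactly i fixed is C(10,i)·!(10-i); sum over i=5..10:
  i=5: C(10,5)·!5 = 252·44 = 11088
  i=6: C(10,6)·!4 = 210·9 = 1890
  i=7: C(10,7)·!3 = 120·2 = 240
  i=8: C(10,8)·!2 = 45·1 = 45
  i=9: C(10,9)·!1 = 10·0 = 0
  i=10: C(10,10)·!0 = 1·1 = 1
Total = 13264.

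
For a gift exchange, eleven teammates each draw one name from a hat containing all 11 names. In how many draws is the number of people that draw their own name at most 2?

36711421

# with exactly i fixed is C(11,i)·!(11-i); sum over i=0..2:
  i=0: C(11,0)·!11 = 1·14684570 = 14684570
  i=1: C(11,1)·!10 = 11·1334961 = 14684571
  i=2: C(11,2)·!9 = 55·133496 = 7342280
Total = 36711421.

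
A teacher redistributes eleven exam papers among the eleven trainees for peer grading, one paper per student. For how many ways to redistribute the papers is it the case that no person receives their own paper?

14684570

The number of derangements of 11 is !11 = Σ_{k=0}^{11} (-1)^k·11!/k!
= 11! - 11!/1! + 11!/2! - 11!/3! + 11!/4! - 11!/5! + 11!/6! - 11!/7! + 11!/8! - 11!/9! + 11!/10! - 11!/11!
= 39916800 - 39916800 + 19958400 - 6652800 + 1663200 - 332640 + 55440 - 7920 + 990 - 110 + 11 - 1
= 14684570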